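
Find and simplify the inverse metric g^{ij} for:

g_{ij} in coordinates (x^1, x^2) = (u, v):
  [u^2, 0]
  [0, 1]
The metric is diagonal, so g^{ij} is diagonal with entries 1/g_{ii}: diag(1/(u^2), 1).
g^{ij}:
  [1/u^2, 0]
  [0, 1]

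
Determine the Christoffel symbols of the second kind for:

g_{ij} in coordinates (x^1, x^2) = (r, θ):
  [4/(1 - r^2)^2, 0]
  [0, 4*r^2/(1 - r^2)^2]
Using Γ^k_{ij} = (1/2) g^{km} (∂_i g_{mj} + ∂_j g_{mi} - ∂_m g_{ij}); the metric is diagonal, so only the m = k term contributes.
Non-zero symbols (using the symmetry Γ^k_{ij} = Γ^k_{ji}):
Γ^r_{r r} = (1/2) g^{rr} (∂_r g_{rr} + ∂_r g_{rr} - ∂_r g_{rr}) = (1/2)((1 - r^2)^2/4)((16*r/(1 - r^2)^3) + (16*r/(1 - r^2)^3) - (16*r/(1 - r^2)^3)) = 2*r/(1 - r^2)
Γ^r_{θ θ} = (1/2) g^{rr} (∂_θ g_{rθ} + ∂_θ g_{rθ} - ∂_r g_{θθ}) = (1/2)((1 - r^2)^2/4)((0) + (0) - (-8*(r^3 + r)/(r^2 - 1)^3)) = (r^3 + r)/(r^2 - 1)
Γ^θ_{r θ} = (1/2) g^{θθ} (∂_r g_{θθ} + ∂_θ g_{θr} - ∂_θ g_{rθ}) = (1/2)((1 - r^2)^2/(4*r^2))((-8*(r^3 + r)/(r^2 - 1)^3) + (0) - (0)) = (-r^2 - 1)/(r^3 - r)
All other Christoffel symbols are zero.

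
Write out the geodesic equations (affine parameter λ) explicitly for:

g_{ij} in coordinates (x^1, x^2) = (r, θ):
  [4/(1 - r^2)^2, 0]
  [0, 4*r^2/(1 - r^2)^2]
Geodesic equation: d^2x^k/dλ^2 + Γ^k_{ij} (dx^i/dλ)(dx^j/dλ) = 0.
Non-zero Christoffel symbols:
Γ^r_{r r} = 2*r/(1 - r^2)
Γ^r_{θ θ} = (r^3 + r)/(r^2 - 1)
Γ^θ_{r θ} = (-r^2 - 1)/(r^3 - r)
Substituting (the symmetric pair Γ^k_{ij}, Γ^k_{ji} combines into a factor 2):
d^2r/dλ^2 + (2*r/(1 - r^2)) (dr/dλ)^2 + ((r^3 + r)/(r^2 - 1)) (dθ/dλ)^2 = 0
d^2θ/dλ^2 + ((-2*r^2 - 2)/(r^3 - r)) (dr/dλ)(dθ/dλ) = 0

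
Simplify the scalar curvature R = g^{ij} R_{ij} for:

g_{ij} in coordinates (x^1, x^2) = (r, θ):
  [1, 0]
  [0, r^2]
Non-zero Christoffel symbols (Γ^k_{ij} = Γ^k_{ji}):
Γ^r_{θ θ} = -r
Γ^θ_{r θ} = 1/r
Ricci tensor (R_{ij} = R^k_{ikj}): R_{rr} = 0, R_{rθ} = 0, R_{θθ} = 0
Inverse metric: g^{rr} = 1, g^{θθ} = 1/r^2
R = g^{ij} R_{ij} = (1)(0) + (1/r^2)(0) = 0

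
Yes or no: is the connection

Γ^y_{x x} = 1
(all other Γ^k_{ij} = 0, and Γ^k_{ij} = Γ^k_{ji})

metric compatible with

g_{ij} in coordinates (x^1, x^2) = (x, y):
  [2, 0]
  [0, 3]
Using ∇_k g_{ij} = ∂_k g_{ij} - Γ^m_{ki} g_{mj} - Γ^m_{kj} g_{im}:
∇_x g_{xy} = (0) - (3) - (0) = -3 ≠ 0
So the connection is not metric compatible (it is not the Levi-Civita connection).
No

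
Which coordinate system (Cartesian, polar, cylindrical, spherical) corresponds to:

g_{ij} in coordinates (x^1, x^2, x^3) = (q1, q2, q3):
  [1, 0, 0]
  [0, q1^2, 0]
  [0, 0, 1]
The line element ds^2 = dq1^2 + q1^2 dq2^2 + dq3^2 is dr^2 + r^2 dθ^2 + dz^2 with q1 = r, q2 = θ, q3 = z.
cylindrical coordinates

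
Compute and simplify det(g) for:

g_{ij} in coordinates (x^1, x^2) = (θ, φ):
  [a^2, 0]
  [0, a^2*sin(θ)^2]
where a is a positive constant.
For a 2×2 metric: det(g) = g_{11}·g_{22} - g_{12}·g_{21}
= (a^2)·(a^2*sin(θ)^2) - (0)·(0)
= a^4*sin(θ)^2 - 0
det(g) = a^4*sin(θ)^2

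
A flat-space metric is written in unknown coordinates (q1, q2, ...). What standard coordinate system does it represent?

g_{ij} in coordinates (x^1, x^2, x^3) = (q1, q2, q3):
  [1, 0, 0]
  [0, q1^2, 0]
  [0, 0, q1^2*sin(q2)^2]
The line element ds^2 = dq1^2 + q1^2 dq2^2 + q1^2 sin(q2)^2 dq3^2 is dr^2 + r^2 dθ^2 + r^2 sin(θ)^2 dφ^2 with q1 = r, q2 = θ, q3 = φ.
spherical coordinates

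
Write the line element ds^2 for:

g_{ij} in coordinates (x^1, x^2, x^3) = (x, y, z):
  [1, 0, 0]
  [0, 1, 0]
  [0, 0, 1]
ds^2 = g_{ij} dx^i dx^j; only the non-zero components contribute.
ds^2 = dx^2 + dy^2 + dz^2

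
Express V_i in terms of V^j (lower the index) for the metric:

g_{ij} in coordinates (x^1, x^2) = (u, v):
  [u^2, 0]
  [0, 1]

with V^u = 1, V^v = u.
V_i = g_{ij} V^j:
V_u = (u^2)(1) + (0)(u) = u^2
V_v = (0)(1) + (1)(u) = u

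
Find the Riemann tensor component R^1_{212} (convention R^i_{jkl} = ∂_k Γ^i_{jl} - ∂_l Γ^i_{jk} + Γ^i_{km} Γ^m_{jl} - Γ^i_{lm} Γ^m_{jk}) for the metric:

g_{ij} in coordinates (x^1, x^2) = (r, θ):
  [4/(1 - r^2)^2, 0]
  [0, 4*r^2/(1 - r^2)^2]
Non-zero Christoffel symbols (Γ^k_{ij} = Γ^k_{ji}):
Γ^r_{r r} = 2*r/(1 - r^2)
Γ^r_{θ θ} = (r^3 + r)/(r^2 - 1)
Γ^θ_{r θ} = (-r^2 - 1)/(r^3 - r)
R^r_{θ r θ} = ∂_r Γ^r_{θ θ} - ∂_θ Γ^r_{θ r} + Γ^r_{r m} Γ^m_{θ θ} - Γ^r_{θ m} Γ^m_{θ r}
  = ((r^4 - 4*r^2 - 1)/(r^2 - 1)^2) - (0) + (-2*r^2*(r^2 + 1)/(r^2 - 1)^2) - (-(r^2 + 1)^2/(r^2 - 1)^2) = -4*r^2/(r^2 - 1)^2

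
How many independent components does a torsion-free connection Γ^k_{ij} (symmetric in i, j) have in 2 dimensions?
Γ^k_{ij} has n choices for the upper index and n(n+1)/2 independent symmetric lower index pairs.
Total = 2 × 2×3/2 = 2 × 3 = 6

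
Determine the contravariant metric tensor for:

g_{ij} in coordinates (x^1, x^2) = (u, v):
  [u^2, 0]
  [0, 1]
The metric is diagonal, so g^{ij} is diagonal with entries 1/g_{ii}: diag(1/(u^2), 1).
g^{ij}:
  [1/u^2, 0]
  [0, 1]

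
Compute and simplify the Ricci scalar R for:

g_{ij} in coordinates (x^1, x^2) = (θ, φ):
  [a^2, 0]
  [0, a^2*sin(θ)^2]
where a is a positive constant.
Non-zero Christoffel symbols (Γ^k_{ij} = Γ^k_{ji}):
Γ^θ_{φ φ} = -sin(2*θ)/2
Γ^φ_{θ φ} = 1/tan(θ)
Ricci tensor (R_{ij} = R^k_{ikj}): R_{θθ} = 1, R_{θφ} = 0, R_{φφ} = sin(θ)^2
Inverse metric: g^{θθ} = 1/a^2, g^{φφ} = 1/(a^2*sin(θ)^2)
R = g^{ij} R_{ij} = (1/a^2)(1) + (1/(a^2*sin(θ)^2))(sin(θ)^2) = 2/a^2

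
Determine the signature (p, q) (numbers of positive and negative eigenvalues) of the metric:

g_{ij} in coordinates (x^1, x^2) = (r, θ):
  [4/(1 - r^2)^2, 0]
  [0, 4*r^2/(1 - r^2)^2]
The metric is diagonal, so its eigenvalues are the diagonal entries: 4/(1 - r^2)^2, 4*r^2/(1 - r^2)^2 (at a generic point, where coordinate-dependent entries are positive).
2 positive, 0 negative.
(2, 0) - Riemannian (positive definite)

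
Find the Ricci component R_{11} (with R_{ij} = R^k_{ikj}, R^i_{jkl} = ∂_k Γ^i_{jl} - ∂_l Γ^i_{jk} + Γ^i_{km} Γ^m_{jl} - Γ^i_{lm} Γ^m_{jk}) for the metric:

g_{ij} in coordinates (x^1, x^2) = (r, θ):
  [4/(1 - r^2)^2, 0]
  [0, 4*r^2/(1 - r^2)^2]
Non-zero Christoffel symbols (Γ^k_{ij} = Γ^k_{ji}):
Γ^r_{r r} = 2*r/(1 - r^2)
Γ^r_{θ θ} = (r^3 + r)/(r^2 - 1)
Γ^θ_{r θ} = (-r^2 - 1)/(r^3 - r)
R^r_{r r r} = 0 (a repeated index in an antisymmetric pair)
R^θ_{r θ r} = ∂_θ Γ^θ_{r r} - ∂_r Γ^θ_{r θ} + Γ^θ_{θ m} Γ^m_{r r} - Γ^θ_{r m} Γ^m_{r θ}
  = (0) - ((r^4 + 4*r^2 - 1)/(r^3 - r)^2) + (2*(r^2 + 1)/(r^2 - 1)^2) - ((r^2 + 1)^2/(r^3 - r)^2) = -4/(r^2 - 1)^2
R_{rr} = R^r_{r r r} + R^θ_{r θ r} = (0) + (-4/(r^2 - 1)^2) = -4/(r^2 - 1)^2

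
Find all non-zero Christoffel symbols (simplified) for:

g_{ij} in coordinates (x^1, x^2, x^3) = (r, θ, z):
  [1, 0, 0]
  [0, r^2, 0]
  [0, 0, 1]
Using Γ^k_{ij} = (1/2) g^{km} (∂_i g_{mj} + ∂_j g_{mi} - ∂_m g_{ij}); the metric is diagonal, so only the m = k term contributes.
Non-zero symbols (using the symmetry Γ^k_{ij} = Γ^k_{ji}):
Γ^r_{θ θ} = (1/2) g^{rr} (∂_θ g_{rθ} + ∂_θ g_{rθ} - ∂_r g_{θθ}) = (1/2)(1)((0) + (0) - (2*r)) = -r
Γ^θ_{r θ} = (1/2) g^{θθ} (∂_r g_{θθ} + ∂_θ g_{θr} - ∂_θ g_{rθ}) = (1/2)(1/r^2)((2*r) + (0) - (0)) = 1/r
All other Christoffel symbols are zero.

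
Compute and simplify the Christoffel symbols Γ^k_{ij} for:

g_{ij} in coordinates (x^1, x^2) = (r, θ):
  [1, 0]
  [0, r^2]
Using Γ^k_{ij} = (1/2) g^{km} (∂_i g_{mj} + ∂_j g_{mi} - ∂_m g_{ij}); the metric is diagonal, so only the m = k term contributes.
Non-zero symbols (using the symmetry Γ^k_{ij} = Γ^k_{ji}):
Γ^r_{θ θ} = (1/2) g^{rr} (∂_θ g_{rθ} + ∂_θ g_{rθ} - ∂_r g_{θθ}) = (1/2)(1)((0) + (0) - (2*r)) = -r
Γ^θ_{r θ} = (1/2) g^{θθ} (∂_r g_{θθ} + ∂_θ g_{θr} - ∂_θ g_{rθ}) = (1/2)(1/r^2)((2*r) + (0) - (0)) = 1/r
All other Christoffel symbols are zero.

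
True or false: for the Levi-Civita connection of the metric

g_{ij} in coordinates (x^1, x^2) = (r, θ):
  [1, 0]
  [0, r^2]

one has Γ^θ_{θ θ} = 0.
Γ^θ_{θ θ} = (1/2) g^{θθ} (∂_θ g_{θθ} + ∂_θ g_{θθ} - ∂_θ g_{θθ}) = (1/2)(1/r^2)((0) + (0) - (0)) = 0
This equals the proposed value 0.
True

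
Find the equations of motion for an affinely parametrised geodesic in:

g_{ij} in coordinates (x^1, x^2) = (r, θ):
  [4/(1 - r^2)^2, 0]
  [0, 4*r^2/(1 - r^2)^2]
Geodesic equation: d^2x^k/dλ^2 + Γ^k_{ij} (dx^i/dλ)(dx^j/dλ) = 0.
Non-zero Christoffel symbols:
Γ^r_{r r} = 2*r/(1 - r^2)
Γ^r_{θ θ} = (r^3 + r)/(r^2 - 1)
Γ^θ_{r θ} = (-r^2 - 1)/(r^3 - r)
Substituting (the symmetric pair Γ^k_{ij}, Γ^k_{ji} combines into a factor 2):
d^2r/dλ^2 + (2*r/(1 - r^2)) (dr/dλ)^2 + ((r^3 + r)/(r^2 - 1)) (dθ/dλ)^2 = 0
d^2θ/dλ^2 + ((-2*r^2 - 2)/(r^3 - r)) (dr/dλ)(dθ/dλ) = 0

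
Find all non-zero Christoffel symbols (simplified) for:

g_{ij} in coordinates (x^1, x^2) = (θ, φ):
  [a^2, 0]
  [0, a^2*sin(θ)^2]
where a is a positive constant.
Using Γ^k_{ij} = (1/2) g^{km} (∂_i g_{mj} + ∂_j g_{mi} - ∂_m g_{ij}); the metric is diagonal, so only the m = k term contributes.
Non-zero symbols (using the symmetry Γ^k_{ij} = Γ^k_{ji}):
Γ^θ_{φ φ} = (1/2) g^{θθ} (∂_φ g_{θφ} + ∂_φ g_{θφ} - ∂_θ g_{φφ}) = (1/2)(1/a^2)((0) + (0) - (a^2*sin(2*θ))) = -sin(2*θ)/2
Γ^φ_{θ φ} = (1/2) g^{φφ} (∂_θ g_{φφ} + ∂_φ g_{φθ} - ∂_φ g_{θφ}) = (1/2)(1/(a^2*sin(θ)^2))((a^2*sin(2*θ)) + (0) - (0)) = 1/tan(θ)
All other Christoffel symbols are zero.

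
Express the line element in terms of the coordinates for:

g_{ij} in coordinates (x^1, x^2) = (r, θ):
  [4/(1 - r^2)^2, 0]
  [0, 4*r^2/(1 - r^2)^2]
ds^2 = g_{ij} dx^i dx^j; only the non-zero components contribute.
ds^2 = (4/(1 - r^2)^2) dr^2 + (4*r^2/(1 - r^2)^2) dθ^2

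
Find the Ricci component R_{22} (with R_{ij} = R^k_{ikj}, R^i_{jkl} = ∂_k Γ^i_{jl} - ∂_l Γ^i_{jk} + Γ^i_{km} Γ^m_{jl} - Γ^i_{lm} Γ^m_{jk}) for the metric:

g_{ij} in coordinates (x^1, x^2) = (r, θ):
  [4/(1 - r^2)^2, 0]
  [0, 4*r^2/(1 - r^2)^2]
Non-zero Christoffel symbols (Γ^k_{ij} = Γ^k_{ji}):
Γ^r_{r r} = 2*r/(1 - r^2)
Γ^r_{θ θ} = (r^3 + r)/(r^2 - 1)
Γ^θ_{r θ} = (-r^2 - 1)/(r^3 - r)
R^r_{θ r θ} = ∂_r Γ^r_{θ θ} - ∂_θ Γ^r_{θ r} + Γ^r_{r m} Γ^m_{θ θ} - Γ^r_{θ m} Γ^m_{θ r}
  = ((r^4 - 4*r^2 - 1)/(r^2 - 1)^2) - (0) + (-2*r^2*(r^2 + 1)/(r^2 - 1)^2) - (-(r^2 + 1)^2/(r^2 - 1)^2) = -4*r^2/(r^2 - 1)^2
R^θ_{θ θ θ} = 0 (a repeated index in an antisymmetric pair)
R_{θθ} = R^r_{θ r θ} + R^θ_{θ θ θ} = (-4*r^2/(r^2 - 1)^2) + (0) = -4*r^2/(r^2 - 1)^2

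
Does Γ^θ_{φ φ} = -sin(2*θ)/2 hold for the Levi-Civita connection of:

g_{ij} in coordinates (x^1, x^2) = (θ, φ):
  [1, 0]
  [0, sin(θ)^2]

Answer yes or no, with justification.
Γ^θ_{φ φ} = (1/2) g^{θθ} (∂_φ g_{θφ} + ∂_φ g_{θφ} - ∂_θ g_{φφ}) = (1/2)(1)((0) + (0) - (sin(2*θ))) = -sin(2*θ)/2
This equals the proposed value -sin(2*θ)/2.
Yes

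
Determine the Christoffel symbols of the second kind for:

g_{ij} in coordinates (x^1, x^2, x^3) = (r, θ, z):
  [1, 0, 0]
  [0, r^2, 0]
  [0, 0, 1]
Using Γ^k_{ij} = (1/2) g^{km} (∂_i g_{mj} + ∂_j g_{mi} - ∂_m g_{ij}); the metric is diagonal, so only the m = k term contributes.
Non-zero symbols (using the symmetry Γ^k_{ij} = Γ^k_{ji}):
Γ^r_{θ θ} = (1/2) g^{rr} (∂_θ g_{rθ} + ∂_θ g_{rθ} - ∂_r g_{θθ}) = (1/2)(1)((0) + (0) - (2*r)) = -r
Γ^θ_{r θ} = (1/2) g^{θθ} (∂_r g_{θθ} + ∂_θ g_{θr} - ∂_θ g_{rθ}) = (1/2)(1/r^2)((2*r) + (0) - (0)) = 1/r
All other Christoffel symbols are zero.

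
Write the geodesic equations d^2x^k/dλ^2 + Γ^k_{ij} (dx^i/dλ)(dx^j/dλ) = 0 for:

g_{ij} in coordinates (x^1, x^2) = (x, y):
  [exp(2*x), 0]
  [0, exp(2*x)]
Geodesic equation: d^2x^k/dλ^2 + Γ^k_{ij} (dx^i/dλ)(dx^j/dλ) = 0.
Non-zero Christoffel symbols:
Γ^x_{x x} = 1
Γ^x_{y y} = -1
Γ^y_{x y} = 1
Substituting (the symmetric pair Γ^k_{ij}, Γ^k_{ji} combines into a factor 2):
d^2x/dλ^2 + (dx/dλ)^2 - (dy/dλ)^2 = 0
d^2y/dλ^2 + 2 (dx/dλ)(dy/dλ) = 0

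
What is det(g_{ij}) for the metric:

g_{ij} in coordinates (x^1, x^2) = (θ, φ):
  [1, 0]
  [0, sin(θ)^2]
For a 2×2 metric: det(g) = g_{11}·g_{22} - g_{12}·g_{21}
= (1)·(sin(θ)^2) - (0)·(0)
= sin(θ)^2 - 0
det(g) = sin(θ)^2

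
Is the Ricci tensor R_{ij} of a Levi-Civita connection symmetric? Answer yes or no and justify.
R_{ij} = R^k_{ikj}; the pair symmetry R_{kilj} = R_{ljki} gives R_{ij} = R_{ji}.
Yes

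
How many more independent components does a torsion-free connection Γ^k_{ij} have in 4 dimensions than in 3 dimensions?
Independent components in n dimensions: n × n(n+1)/2 = n^2(n+1)/2.
4D: 4 × 10 = 40
3D: 3 × 6 = 18
Difference = 40 - 18 = 22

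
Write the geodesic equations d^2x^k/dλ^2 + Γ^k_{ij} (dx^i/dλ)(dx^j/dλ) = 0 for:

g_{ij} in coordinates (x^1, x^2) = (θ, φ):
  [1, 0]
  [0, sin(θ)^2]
Geodesic equation: d^2x^k/dλ^2 + Γ^k_{ij} (dx^i/dλ)(dx^j/dλ) = 0.
Non-zero Christoffel symbols:
Γ^θ_{φ φ} = -sin(2*θ)/2
Γ^φ_{θ φ} = 1/tan(θ)
Substituting (the symmetric pair Γ^k_{ij}, Γ^k_{ji} combines into a factor 2):
d^2θ/dλ^2 - (sin(2*θ)/2) (dφ/dλ)^2 = 0
d^2φ/dλ^2 + (2/tan(θ)) (dθ/dλ)(dφ/dλ) = 0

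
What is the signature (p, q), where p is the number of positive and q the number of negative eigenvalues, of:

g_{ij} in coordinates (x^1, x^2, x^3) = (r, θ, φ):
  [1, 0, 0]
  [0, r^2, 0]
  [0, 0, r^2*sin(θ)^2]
The metric is diagonal, so its eigenvalues are the diagonal entries: 1, r^2, r^2*sin(θ)^2 (at a generic point, where coordinate-dependent entries are positive).
3 positive, 0 negative.
(3, 0) - Riemannian (positive definite)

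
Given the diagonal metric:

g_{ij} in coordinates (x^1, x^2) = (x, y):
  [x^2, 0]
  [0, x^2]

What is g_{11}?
With x^1 = x, x^2 = y, g_{11} = g_{xx} is the row-1, column-1 entry of the matrix.
g_{11} = x^2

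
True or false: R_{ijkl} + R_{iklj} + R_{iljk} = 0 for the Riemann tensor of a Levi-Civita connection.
This is the first (algebraic) Bianchi identity.
True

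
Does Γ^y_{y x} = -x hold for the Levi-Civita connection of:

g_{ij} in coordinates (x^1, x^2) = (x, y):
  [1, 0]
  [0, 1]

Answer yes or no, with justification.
Γ^y_{y x} = (1/2) g^{yy} (∂_y g_{yx} + ∂_x g_{yy} - ∂_y g_{yx}) = (1/2)(1)((0) + (0) - (0)) = 0
This differs from the proposed value -x.
No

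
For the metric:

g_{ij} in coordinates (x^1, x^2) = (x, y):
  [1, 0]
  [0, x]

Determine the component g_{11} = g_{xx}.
With x^1 = x, x^2 = y, g_{11} = g_{xx} is the row-1, column-1 entry of the matrix.
g_{11} = 1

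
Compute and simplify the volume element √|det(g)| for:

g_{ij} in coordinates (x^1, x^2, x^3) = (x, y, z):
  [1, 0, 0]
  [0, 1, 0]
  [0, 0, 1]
det(g) = 1
√|det(g)| = 1
Volume element: dV = 1 dx dy dz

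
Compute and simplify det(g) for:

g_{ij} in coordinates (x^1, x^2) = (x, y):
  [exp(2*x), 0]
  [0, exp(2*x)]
For a 2×2 metric: det(g) = g_{11}·g_{22} - g_{12}·g_{21}
= (exp(2*x))·(exp(2*x)) - (0)·(0)
= exp(4*x) - 0
det(g) = exp(4*x)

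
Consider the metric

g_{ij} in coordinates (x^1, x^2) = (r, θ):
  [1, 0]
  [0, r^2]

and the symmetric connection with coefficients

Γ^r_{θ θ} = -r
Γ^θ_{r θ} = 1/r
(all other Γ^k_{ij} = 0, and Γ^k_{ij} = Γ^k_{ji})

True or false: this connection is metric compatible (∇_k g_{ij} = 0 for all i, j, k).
Using ∇_k g_{ij} = ∂_k g_{ij} - Γ^m_{ki} g_{mj} - Γ^m_{kj} g_{im}:
e.g. ∇_r g_{θθ} = (2*r) - (r) - (r) = 0
Every component ∇_k g_{ij} vanishes: the connection is metric compatible.
True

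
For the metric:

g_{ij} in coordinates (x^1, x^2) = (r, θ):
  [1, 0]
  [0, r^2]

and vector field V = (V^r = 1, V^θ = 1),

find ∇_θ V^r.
Non-zero Christoffel symbols:
Γ^r_{θ θ} = -r
Γ^θ_{r θ} = 1/r
∇_θ V^r = ∂_θ V^r + Γ^r_{θ j} V^j
  = (0) + (0)(1) + (-r)(1)
  = -r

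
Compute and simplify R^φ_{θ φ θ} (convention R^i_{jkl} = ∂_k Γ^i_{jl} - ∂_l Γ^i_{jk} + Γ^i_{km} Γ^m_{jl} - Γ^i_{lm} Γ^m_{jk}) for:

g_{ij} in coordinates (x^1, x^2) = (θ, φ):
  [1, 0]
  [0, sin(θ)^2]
Non-zero Christoffel symbols (Γ^k_{ij} = Γ^k_{ji}):
Γ^θ_{φ φ} = -sin(2*θ)/2
Γ^φ_{θ φ} = 1/tan(θ)
R^φ_{θ φ θ} = ∂_φ Γ^φ_{θ θ} - ∂_θ Γ^φ_{θ φ} + Γ^φ_{φ m} Γ^m_{θ θ} - Γ^φ_{θ m} Γ^m_{θ φ}
  = (0) - (-1/sin(θ)^2) + (0) - (1/tan(θ)^2) = 1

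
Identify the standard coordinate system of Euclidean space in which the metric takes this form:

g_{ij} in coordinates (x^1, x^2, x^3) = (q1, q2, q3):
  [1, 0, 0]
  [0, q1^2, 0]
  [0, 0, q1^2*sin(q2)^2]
The line element ds^2 = dq1^2 + q1^2 dq2^2 + q1^2 sin(q2)^2 dq3^2 is dr^2 + r^2 dθ^2 + r^2 sin(θ)^2 dφ^2 with q1 = r, q2 = θ, q3 = φ.
spherical coordinates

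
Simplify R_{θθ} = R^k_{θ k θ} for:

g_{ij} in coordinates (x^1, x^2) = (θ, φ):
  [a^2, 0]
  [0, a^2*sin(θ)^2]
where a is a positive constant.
Non-zero Christoffel symbols (Γ^k_{ij} = Γ^k_{ji}):
Γ^θ_{φ φ} = -sin(2*θ)/2
Γ^φ_{θ φ} = 1/tan(θ)
R^θ_{θ θ θ} = 0 (a repeated index in an antisymmetric pair)
R^φ_{θ φ θ} = ∂_φ Γ^φ_{θ θ} - ∂_θ Γ^φ_{θ φ} + Γ^φ_{φ m} Γ^m_{θ θ} - Γ^φ_{θ m} Γ^m_{θ φ}
  = (0) - (-1/sin(θ)^2) + (0) - (1/tan(θ)^2) = 1
R_{θθ} = R^θ_{θ θ θ} + R^φ_{θ φ θ} = (0) + (1) = 1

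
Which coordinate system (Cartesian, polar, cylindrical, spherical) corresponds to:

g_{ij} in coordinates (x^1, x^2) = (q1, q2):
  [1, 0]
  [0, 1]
All components are constant and the metric is the identity, i.e. orthonormal rectilinear coordinates.
Cartesian (2D) coordinates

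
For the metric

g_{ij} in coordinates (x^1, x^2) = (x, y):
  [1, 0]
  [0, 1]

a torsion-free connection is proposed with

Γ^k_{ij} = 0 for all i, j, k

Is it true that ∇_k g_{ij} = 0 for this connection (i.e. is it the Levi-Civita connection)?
Using ∇_k g_{ij} = ∂_k g_{ij} - Γ^m_{ki} g_{mj} - Γ^m_{kj} g_{im}:
e.g. ∇_x g_{yy} = (0) - (0) - (0) = 0
Every component ∇_k g_{ij} vanishes: the connection is metric compatible.
Yes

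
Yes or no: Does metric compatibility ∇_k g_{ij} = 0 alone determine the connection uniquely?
One also needs vanishing torsion; metric compatibility plus torsion-freeness singles out the Levi-Civita connection.
No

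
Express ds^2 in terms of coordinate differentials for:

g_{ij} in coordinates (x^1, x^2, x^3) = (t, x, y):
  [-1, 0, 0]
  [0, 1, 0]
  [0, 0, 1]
ds^2 = g_{ij} dx^i dx^j; only the non-zero components contribute.
ds^2 = -dt^2 + dx^2 + dy^2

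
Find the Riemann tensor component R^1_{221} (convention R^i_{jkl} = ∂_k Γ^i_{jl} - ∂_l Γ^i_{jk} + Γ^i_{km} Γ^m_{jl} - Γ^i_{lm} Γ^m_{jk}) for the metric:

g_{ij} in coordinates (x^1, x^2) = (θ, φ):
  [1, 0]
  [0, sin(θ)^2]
Non-zero Christoffel symbols (Γ^k_{ij} = Γ^k_{ji}):
Γ^θ_{φ φ} = -sin(2*θ)/2
Γ^φ_{θ φ} = 1/tan(θ)
R^θ_{φ φ θ} = ∂_φ Γ^θ_{φ θ} - ∂_θ Γ^θ_{φ φ} + Γ^θ_{φ m} Γ^m_{φ θ} - Γ^θ_{θ m} Γ^m_{φ φ}
  = (0) - (-cos(2*θ)) + (-cos(θ)^2) - (0) = -sin(θ)^2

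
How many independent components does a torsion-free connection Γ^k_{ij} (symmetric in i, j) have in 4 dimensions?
Γ^k_{ij} has n choices for the upper index and n(n+1)/2 independent symmetric lower index pairs.
Total = 4 × 4×5/2 = 4 × 10 = 40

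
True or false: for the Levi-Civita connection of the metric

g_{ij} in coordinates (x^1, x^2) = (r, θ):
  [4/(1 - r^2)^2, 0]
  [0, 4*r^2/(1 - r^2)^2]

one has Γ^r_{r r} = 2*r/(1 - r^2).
Γ^r_{r r} = (1/2) g^{rr} (∂_r g_{rr} + ∂_r g_{rr} - ∂_r g_{rr}) = (1/2)((1 - r^2)^2/4)((16*r/(1 - r^2)^3) + (16*r/(1 - r^2)^3) - (16*r/(1 - r^2)^3)) = 2*r/(1 - r^2)
This equals the proposed value 2*r/(1 - r^2).
True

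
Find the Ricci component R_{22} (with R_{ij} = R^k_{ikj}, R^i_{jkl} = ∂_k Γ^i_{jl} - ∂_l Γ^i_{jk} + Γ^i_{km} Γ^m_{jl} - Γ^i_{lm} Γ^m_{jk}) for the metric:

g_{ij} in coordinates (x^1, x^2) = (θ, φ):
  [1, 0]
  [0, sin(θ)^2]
Non-zero Christoffel symbols (Γ^k_{ij} = Γ^k_{ji}):
Γ^θ_{φ φ} = -sin(2*θ)/2
Γ^φ_{θ φ} = 1/tan(θ)
R^θ_{φ θ φ} = ∂_θ Γ^θ_{φ φ} - ∂_φ Γ^θ_{φ θ} + Γ^θ_{θ m} Γ^m_{φ φ} - Γ^θ_{φ m} Γ^m_{φ θ}
  = (-cos(2*θ)) - (0) + (0) - (-cos(θ)^2) = sin(θ)^2
R^φ_{φ φ φ} = 0 (a repeated index in an antisymmetric pair)
R_{φφ} = R^θ_{φ θ φ} + R^φ_{φ φ φ} = (sin(θ)^2) + (0) = sin(θ)^2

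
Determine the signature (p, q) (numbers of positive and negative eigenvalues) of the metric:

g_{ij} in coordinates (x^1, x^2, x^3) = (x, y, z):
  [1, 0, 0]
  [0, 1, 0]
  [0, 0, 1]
The metric is diagonal, so its eigenvalues are the diagonal entries: 1, 1, 1 (at a generic point, where coordinate-dependent entries are positive).
3 positive, 0 negative.
(3, 0) - Riemannian (positive definite)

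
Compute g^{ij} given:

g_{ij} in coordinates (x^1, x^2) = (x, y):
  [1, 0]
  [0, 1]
The metric is diagonal, so g^{ij} is diagonal with entries 1/g_{ii}: diag(1, 1).
g^{ij}:
  [1, 0]
  [0, 1]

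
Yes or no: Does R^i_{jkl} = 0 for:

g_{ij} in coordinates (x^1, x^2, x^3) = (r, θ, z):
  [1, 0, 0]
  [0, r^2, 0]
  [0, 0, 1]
Non-zero Christoffel symbols:
Γ^r_{θ θ} = -r
Γ^θ_{r θ} = 1/r
Ricci tensor: R_{rr} = 0, R_{rθ} = 0, R_{rz} = 0, R_{θθ} = 0, R_{θz} = 0, R_{zz} = 0
All R_{ij} vanish; in 3 dimensions the Riemann tensor is fully determined by the Ricci tensor, so R^i_{jkl} = 0: the metric is flat (curvilinear coordinates on flat space).
Yes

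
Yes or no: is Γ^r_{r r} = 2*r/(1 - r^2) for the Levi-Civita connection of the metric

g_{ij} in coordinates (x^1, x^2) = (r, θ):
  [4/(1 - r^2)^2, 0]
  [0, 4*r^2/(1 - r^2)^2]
Γ^r_{r r} = (1/2) g^{rr} (∂_r g_{rr} + ∂_r g_{rr} - ∂_r g_{rr}) = (1/2)((1 - r^2)^2/4)((16*r/(1 - r^2)^3) + (16*r/(1 - r^2)^3) - (16*r/(1 - r^2)^3)) = 2*r/(1 - r^2)
This equals the proposed value 2*r/(1 - r^2).
Yes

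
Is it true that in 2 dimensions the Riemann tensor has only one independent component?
The number of independent components is n^2(n^2-1)/12 = 4·3/12 = 1 for n = 2 (e.g. R_{1212}).
Yes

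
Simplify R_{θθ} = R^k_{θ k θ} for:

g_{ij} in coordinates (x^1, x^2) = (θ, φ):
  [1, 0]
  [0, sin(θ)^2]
Non-zero Christoffel symbols (Γ^k_{ij} = Γ^k_{ji}):
Γ^θ_{φ φ} = -sin(2*θ)/2
Γ^φ_{θ φ} = 1/tan(θ)
R^θ_{θ θ θ} = 0 (a repeated index in an antisymmetric pair)
R^φ_{θ φ θ} = ∂_φ Γ^φ_{θ θ} - ∂_θ Γ^φ_{θ φ} + Γ^φ_{φ m} Γ^m_{θ θ} - Γ^φ_{θ m} Γ^m_{θ φ}
  = (0) - (-1/sin(θ)^2) + (0) - (1/tan(θ)^2) = 1
R_{θθ} = R^θ_{θ θ θ} + R^φ_{θ φ θ} = (0) + (1) = 1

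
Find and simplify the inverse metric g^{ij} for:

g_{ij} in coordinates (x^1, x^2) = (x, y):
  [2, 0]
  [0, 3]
The metric is diagonal, so g^{ij} is diagonal with entries 1/g_{ii}: diag(1/2, 1/3).
g^{ij}:
  [1/2, 0]
  [0, 1/3]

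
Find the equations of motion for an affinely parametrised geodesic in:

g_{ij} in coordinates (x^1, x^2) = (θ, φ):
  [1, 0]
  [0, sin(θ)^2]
Geodesic equation: d^2x^k/dλ^2 + Γ^k_{ij} (dx^i/dλ)(dx^j/dλ) = 0.
Non-zero Christoffel symbols:
Γ^θ_{φ φ} = -sin(2*θ)/2
Γ^φ_{θ φ} = 1/tan(θ)
Substituting (the symmetric pair Γ^k_{ij}, Γ^k_{ji} combines into a factor 2):
d^2θ/dλ^2 - (sin(2*θ)/2) (dφ/dλ)^2 = 0
d^2φ/dλ^2 + (2/tan(θ)) (dθ/dλ)(dφ/dλ) = 0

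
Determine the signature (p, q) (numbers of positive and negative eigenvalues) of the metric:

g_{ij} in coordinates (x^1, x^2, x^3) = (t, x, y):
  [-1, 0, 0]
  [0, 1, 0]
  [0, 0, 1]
The metric is diagonal, so its eigenvalues are the diagonal entries: -1, 1, 1 (at a generic point, where coordinate-dependent entries are positive).
2 positive, 1 negative.
(2, 1) - Lorentzian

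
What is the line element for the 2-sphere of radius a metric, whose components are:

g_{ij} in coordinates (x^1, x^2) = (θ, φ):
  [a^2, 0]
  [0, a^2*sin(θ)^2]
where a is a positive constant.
ds^2 = g_{ij} dx^i dx^j; only the non-zero components contribute.
ds^2 = a^2 dθ^2 + a^2*sin(θ)^2 dφ^2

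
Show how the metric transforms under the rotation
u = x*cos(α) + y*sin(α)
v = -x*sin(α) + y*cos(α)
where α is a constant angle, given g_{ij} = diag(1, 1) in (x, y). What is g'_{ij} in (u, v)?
Invert the transformation: x = u*cos(α) - v*sin(α), y = u*sin(α) + v*cos(α)
g'_{ij} = (∂x^k/∂x'^i)(∂x^l/∂x'^j) g_{kl}; with g_{kl} = δ_{kl} this is Σ_k (∂x^k/∂x'^i)(∂x^k/∂x'^j).
Jacobian: ∂x/∂u = cos(α), ∂x/∂v = -sin(α), ∂y/∂u = sin(α), ∂y/∂v = cos(α)
g'_{uu} = (cos(α))(cos(α)) + (sin(α))(sin(α)) = 1
g'_{uv} = (cos(α))(-sin(α)) + (sin(α))(cos(α)) = 0
g'_{vv} = (-sin(α))(-sin(α)) + (cos(α))(cos(α)) = 1
g'_{ij} = diag(1, 1)
The Euclidean metric is invariant under rotations.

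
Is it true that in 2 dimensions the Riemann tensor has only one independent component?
The number of independent components is n^2(n^2-1)/12 = 4·3/12 = 1 for n = 2 (e.g. R_{1212}).
Yes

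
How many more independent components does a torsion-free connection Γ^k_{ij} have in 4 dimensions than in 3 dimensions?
Independent components in n dimensions: n × n(n+1)/2 = n^2(n+1)/2.
4D: 4 × 10 = 40
3D: 3 × 6 = 18
Difference = 40 - 18 = 22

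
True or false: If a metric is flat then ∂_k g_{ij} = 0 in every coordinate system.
Flatness means R^i_{jkl} = 0; the components can still vary, e.g. the flat plane in polar coordinates has g_{θθ} = r^2.
False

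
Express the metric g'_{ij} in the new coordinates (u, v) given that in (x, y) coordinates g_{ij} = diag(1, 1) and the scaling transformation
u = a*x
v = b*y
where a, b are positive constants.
Invert the transformation: x = u/a, y = v/b
g'_{ij} = (∂x^k/∂x'^i)(∂x^l/∂x'^j) g_{kl}; with g_{kl} = δ_{kl} this is Σ_k (∂x^k/∂x'^i)(∂x^k/∂x'^j).
Jacobian: ∂x/∂u = 1/a, ∂x/∂v = 0, ∂y/∂u = 0, ∂y/∂v = 1/b
g'_{uu} = (1/a)(1/a) + (0)(0) = 1/a^2
g'_{uv} = (1/a)(0) + (0)(1/b) = 0
g'_{vv} = (0)(0) + (1/b)(1/b) = 1/b^2
g'_{ij} = diag(1/a^2, 1/b^2)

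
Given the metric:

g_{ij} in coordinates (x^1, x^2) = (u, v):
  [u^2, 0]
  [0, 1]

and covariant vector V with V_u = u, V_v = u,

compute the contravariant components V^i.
Inverse metric (diagonal): g^{uu} = 1/u^2, g^{vv} = 1
V^i = g^{ij} V_j:
V^u = (1/u^2)(u) + (0)(u) = 1/u
V^v = (0)(u) + (1)(u) = u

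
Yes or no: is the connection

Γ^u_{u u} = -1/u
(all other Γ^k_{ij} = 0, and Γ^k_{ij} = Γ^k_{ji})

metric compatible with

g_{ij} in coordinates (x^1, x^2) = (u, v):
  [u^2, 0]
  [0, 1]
Using ∇_k g_{ij} = ∂_k g_{ij} - Γ^m_{ki} g_{mj} - Γ^m_{kj} g_{im}:
∇_u g_{uu} = (2*u) - (-u) - (-u) = 4*u ≠ 0
So the connection is not metric compatible (it is not the Levi-Civita connection).
No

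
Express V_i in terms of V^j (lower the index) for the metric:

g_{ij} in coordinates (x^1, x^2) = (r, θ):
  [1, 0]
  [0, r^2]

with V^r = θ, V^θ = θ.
V_i = g_{ij} V^j:
V_r = (1)(θ) + (0)(θ) = θ
V_θ = (0)(θ) + (r^2)(θ) = r^2*θ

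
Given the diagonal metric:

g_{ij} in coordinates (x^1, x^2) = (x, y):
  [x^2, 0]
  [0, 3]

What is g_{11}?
With x^1 = x, x^2 = y, g_{11} = g_{xx} is the row-1, column-1 entry of the matrix.
g_{11} = x^2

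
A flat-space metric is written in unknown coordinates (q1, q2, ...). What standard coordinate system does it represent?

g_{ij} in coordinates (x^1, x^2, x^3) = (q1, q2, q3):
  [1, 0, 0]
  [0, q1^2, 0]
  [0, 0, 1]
The line element ds^2 = dq1^2 + q1^2 dq2^2 + dq3^2 is dr^2 + r^2 dθ^2 + dz^2 with q1 = r, q2 = θ, q3 = z.
cylindrical coordinates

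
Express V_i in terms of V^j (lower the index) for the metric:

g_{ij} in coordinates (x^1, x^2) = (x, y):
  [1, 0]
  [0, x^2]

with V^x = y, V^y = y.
V_i = g_{ij} V^j:
V_x = (1)(y) + (0)(y) = y
V_y = (0)(y) + (x^2)(y) = x^2*y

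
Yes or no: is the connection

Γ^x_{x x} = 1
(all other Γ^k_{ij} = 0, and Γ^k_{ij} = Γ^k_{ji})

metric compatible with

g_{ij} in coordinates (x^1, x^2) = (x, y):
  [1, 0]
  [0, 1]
Using ∇_k g_{ij} = ∂_k g_{ij} - Γ^m_{ki} g_{mj} - Γ^m_{kj} g_{im}:
∇_x g_{xx} = (0) - (1) - (1) = -2 ≠ 0
So the connection is not metric compatible (it is not the Levi-Civita connection).
No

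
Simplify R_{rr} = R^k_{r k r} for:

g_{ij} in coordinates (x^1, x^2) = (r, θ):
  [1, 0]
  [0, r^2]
Non-zero Christoffel symbols (Γ^k_{ij} = Γ^k_{ji}):
Γ^r_{θ θ} = -r
Γ^θ_{r θ} = 1/r
R^r_{r r r} = 0 (a repeated index in an antisymmetric pair)
R^θ_{r θ r} = ∂_θ Γ^θ_{r r} - ∂_r Γ^θ_{r θ} + Γ^θ_{θ m} Γ^m_{r r} - Γ^θ_{r m} Γ^m_{r θ}
  = (0) - (-1/r^2) + (0) - (1/r^2) = 0
R_{rr} = R^r_{r r r} + R^θ_{r θ r} = (0) + (0) = 0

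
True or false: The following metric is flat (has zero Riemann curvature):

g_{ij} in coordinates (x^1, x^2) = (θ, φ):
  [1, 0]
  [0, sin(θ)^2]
Non-zero Christoffel symbols:
Γ^θ_{φ φ} = -sin(2*θ)/2
Γ^φ_{θ φ} = 1/tan(θ)
Ricci tensor: R_{θθ} = 1, R_{θφ} = 0, R_{φφ} = sin(θ)^2
The Ricci tensor is non-zero, so the Riemann tensor is non-zero: not flat.
False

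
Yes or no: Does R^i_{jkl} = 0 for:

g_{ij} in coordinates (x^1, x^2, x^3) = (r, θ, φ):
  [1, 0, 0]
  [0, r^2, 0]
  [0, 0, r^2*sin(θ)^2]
Non-zero Christoffel symbols:
Γ^r_{θ θ} = -r
Γ^r_{φ φ} = -r*sin(θ)^2
Γ^θ_{r θ} = 1/r
Γ^θ_{φ φ} = -sin(2*θ)/2
Γ^φ_{r φ} = 1/r
Γ^φ_{θ φ} = 1/tan(θ)
Ricci tensor: R_{rr} = 0, R_{rθ} = 0, R_{rφ} = 0, R_{θθ} = 0, R_{θφ} = 0, R_{φφ} = 0
All R_{ij} vanish; in 3 dimensions the Riemann tensor is fully determined by the Ricci tensor, so R^i_{jkl} = 0: the metric is flat (curvilinear coordinates on flat space).
Yes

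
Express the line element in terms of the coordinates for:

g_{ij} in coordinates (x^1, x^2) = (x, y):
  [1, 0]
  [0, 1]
ds^2 = g_{ij} dx^i dx^j; only the non-zero components contribute.
ds^2 = dx^2 + dy^2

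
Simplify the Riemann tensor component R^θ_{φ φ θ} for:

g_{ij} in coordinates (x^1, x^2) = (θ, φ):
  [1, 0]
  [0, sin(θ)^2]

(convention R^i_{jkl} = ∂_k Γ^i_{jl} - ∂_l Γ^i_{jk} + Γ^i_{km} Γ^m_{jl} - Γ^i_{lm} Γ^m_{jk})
Non-zero Christoffel symbols (Γ^k_{ij} = Γ^k_{ji}):
Γ^θ_{φ φ} = -sin(2*θ)/2
Γ^φ_{θ φ} = 1/tan(θ)
R^θ_{φ φ θ} = ∂_φ Γ^θ_{φ θ} - ∂_θ Γ^θ_{φ φ} + Γ^θ_{φ m} Γ^m_{φ θ} - Γ^θ_{θ m} Γ^m_{φ φ}
  = (0) - (-cos(2*θ)) + (-cos(θ)^2) - (0) = -sin(θ)^2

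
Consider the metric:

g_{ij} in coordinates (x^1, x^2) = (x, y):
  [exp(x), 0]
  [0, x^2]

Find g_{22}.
With x^1 = x, x^2 = y, g_{22} = g_{yy} is the row-2, column-2 entry of the matrix.
g_{22} = x^2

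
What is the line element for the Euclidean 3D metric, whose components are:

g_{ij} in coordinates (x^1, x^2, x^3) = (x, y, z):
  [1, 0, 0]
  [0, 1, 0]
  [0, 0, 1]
ds^2 = g_{ij} dx^i dx^j; only the non-zero components contribute.
ds^2 = dx^2 + dy^2 + dz^2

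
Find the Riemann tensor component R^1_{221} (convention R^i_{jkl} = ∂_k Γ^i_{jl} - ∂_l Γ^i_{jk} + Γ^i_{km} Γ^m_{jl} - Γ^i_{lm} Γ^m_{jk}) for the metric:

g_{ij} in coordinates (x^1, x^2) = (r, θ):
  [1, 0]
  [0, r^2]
Non-zero Christoffel symbols (Γ^k_{ij} = Γ^k_{ji}):
Γ^r_{θ θ} = -r
Γ^θ_{r θ} = 1/r
R^r_{θ θ r} = ∂_θ Γ^r_{θ r} - ∂_r Γ^r_{θ θ} + Γ^r_{θ m} Γ^m_{θ r} - Γ^r_{r m} Γ^m_{θ θ}
  = (0) - (-1) + (-1) - (0) = 0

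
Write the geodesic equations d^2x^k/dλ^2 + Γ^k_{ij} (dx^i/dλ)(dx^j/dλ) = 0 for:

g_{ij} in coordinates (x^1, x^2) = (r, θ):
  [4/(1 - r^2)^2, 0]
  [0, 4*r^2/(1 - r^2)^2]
Geodesic equation: d^2x^k/dλ^2 + Γ^k_{ij} (dx^i/dλ)(dx^j/dλ) = 0.
Non-zero Christoffel symbols:
Γ^r_{r r} = 2*r/(1 - r^2)
Γ^r_{θ θ} = (r^3 + r)/(r^2 - 1)
Γ^θ_{r θ} = (-r^2 - 1)/(r^3 - r)
Substituting (the symmetric pair Γ^k_{ij}, Γ^k_{ji} combines into a factor 2):
d^2r/dλ^2 + (2*r/(1 - r^2)) (dr/dλ)^2 + ((r^3 + r)/(r^2 - 1)) (dθ/dλ)^2 = 0
d^2θ/dλ^2 + ((-2*r^2 - 2)/(r^3 - r)) (dr/dλ)(dθ/dλ) = 0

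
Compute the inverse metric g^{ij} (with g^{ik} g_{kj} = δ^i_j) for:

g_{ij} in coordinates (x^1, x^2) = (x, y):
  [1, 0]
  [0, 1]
The metric is diagonal, so g^{ij} is diagonal with entries 1/g_{ii}: diag(1, 1).
g^{ij}:
  [1, 0]
  [0, 1]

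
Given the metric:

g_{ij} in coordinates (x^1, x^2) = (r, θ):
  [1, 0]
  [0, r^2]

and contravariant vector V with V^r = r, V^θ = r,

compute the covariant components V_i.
V_i = g_{ij} V^j:
V_r = (1)(r) + (0)(r) = r
V_θ = (0)(r) + (r^2)(r) = r^3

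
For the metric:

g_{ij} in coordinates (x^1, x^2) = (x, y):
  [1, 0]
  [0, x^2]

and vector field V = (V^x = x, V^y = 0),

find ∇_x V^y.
Non-zero Christoffel symbols:
Γ^x_{y y} = -x
Γ^y_{x y} = 1/x
∇_x V^y = ∂_x V^y + Γ^y_{x j} V^j
  = (0) + (0)(x) + (1/x)(0)
  = 0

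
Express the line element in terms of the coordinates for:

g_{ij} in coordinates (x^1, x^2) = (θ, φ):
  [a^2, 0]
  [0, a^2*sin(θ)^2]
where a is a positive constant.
ds^2 = g_{ij} dx^i dx^j; only the non-zero components contribute.
ds^2 = a^2 dθ^2 + a^2*sin(θ)^2 dφ^2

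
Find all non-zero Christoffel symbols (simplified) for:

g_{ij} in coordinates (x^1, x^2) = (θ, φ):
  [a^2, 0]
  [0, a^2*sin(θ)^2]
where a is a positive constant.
Using Γ^k_{ij} = (1/2) g^{km} (∂_i g_{mj} + ∂_j g_{mi} - ∂_m g_{ij}); the metric is diagonal, so only the m = k term contributes.
Non-zero symbols (using the symmetry Γ^k_{ij} = Γ^k_{ji}):
Γ^θ_{φ φ} = (1/2) g^{θθ} (∂_φ g_{θφ} + ∂_φ g_{θφ} - ∂_θ g_{φφ}) = (1/2)(1/a^2)((0) + (0) - (a^2*sin(2*θ))) = -sin(2*θ)/2
Γ^φ_{θ φ} = (1/2) g^{φφ} (∂_θ g_{φφ} + ∂_φ g_{φθ} - ∂_φ g_{θφ}) = (1/2)(1/(a^2*sin(θ)^2))((a^2*sin(2*θ)) + (0) - (0)) = 1/tan(θ)
All other Christoffel symbols are zero.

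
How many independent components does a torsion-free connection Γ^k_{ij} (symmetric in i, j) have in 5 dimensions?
Γ^k_{ij} has n choices for the upper index and n(n+1)/2 independent symmetric lower index pairs.
Total = 5 × 5×6/2 = 5 × 15 = 75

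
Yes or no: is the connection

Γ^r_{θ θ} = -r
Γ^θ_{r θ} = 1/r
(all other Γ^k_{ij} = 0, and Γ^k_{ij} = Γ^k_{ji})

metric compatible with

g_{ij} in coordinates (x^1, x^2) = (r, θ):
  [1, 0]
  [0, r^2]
Using ∇_k g_{ij} = ∂_k g_{ij} - Γ^m_{ki} g_{mj} - Γ^m_{kj} g_{im}:
e.g. ∇_r g_{θθ} = (2*r) - (r) - (r) = 0
Every component ∇_k g_{ij} vanishes: the connection is metric compatible.
Yes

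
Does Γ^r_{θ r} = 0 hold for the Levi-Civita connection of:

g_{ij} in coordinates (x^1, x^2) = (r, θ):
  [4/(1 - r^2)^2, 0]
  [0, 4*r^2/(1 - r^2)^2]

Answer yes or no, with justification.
Γ^r_{θ r} = (1/2) g^{rr} (∂_θ g_{rr} + ∂_r g_{rθ} - ∂_r g_{θr}) = (1/2)((1 - r^2)^2/4)((0) + (0) - (0)) = 0
This equals the proposed value 0.
Yes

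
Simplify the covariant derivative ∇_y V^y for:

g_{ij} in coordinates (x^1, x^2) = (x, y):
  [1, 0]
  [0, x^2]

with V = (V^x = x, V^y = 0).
Non-zero Christoffel symbols:
Γ^x_{y y} = -x
Γ^y_{x y} = 1/x
∇_y V^y = ∂_y V^y + Γ^y_{y j} V^j
  = (0) + (1/x)(x) + (0)(0)
  = 1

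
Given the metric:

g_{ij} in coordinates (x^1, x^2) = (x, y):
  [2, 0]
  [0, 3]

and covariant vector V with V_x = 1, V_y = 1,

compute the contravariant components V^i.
Inverse metric (diagonal): g^{xx} = 1/2, g^{yy} = 1/3
V^i = g^{ij} V_j:
V^x = (1/2)(1) + (0)(1) = 1/2
V^y = (0)(1) + (1/3)(1) = 1/3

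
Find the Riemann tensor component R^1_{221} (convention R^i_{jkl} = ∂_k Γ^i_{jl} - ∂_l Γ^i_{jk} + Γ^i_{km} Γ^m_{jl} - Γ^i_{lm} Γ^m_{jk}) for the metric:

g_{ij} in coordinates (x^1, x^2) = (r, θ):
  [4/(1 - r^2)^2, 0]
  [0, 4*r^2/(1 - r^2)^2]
Non-zero Christoffel symbols (Γ^k_{ij} = Γ^k_{ji}):
Γ^r_{r r} = 2*r/(1 - r^2)
Γ^r_{θ θ} = (r^3 + r)/(r^2 - 1)
Γ^θ_{r θ} = (-r^2 - 1)/(r^3 - r)
R^r_{θ θ r} = ∂_θ Γ^r_{θ r} - ∂_r Γ^r_{θ θ} + Γ^r_{θ m} Γ^m_{θ r} - Γ^r_{r m} Γ^m_{θ θ}
  = (0) - ((r^4 - 4*r^2 - 1)/(r^2 - 1)^2) + (-(r^2 + 1)^2/(r^2 - 1)^2) - (-2*r^2*(r^2 + 1)/(r^2 - 1)^2) = 4*r^2/(r^2 - 1)^2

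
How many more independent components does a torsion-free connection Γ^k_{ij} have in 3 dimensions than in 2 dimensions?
Independent components in n dimensions: n × n(n+1)/2 = n^2(n+1)/2.
3D: 3 × 6 = 18
2D: 2 × 3 = 6
Difference = 18 - 6 = 12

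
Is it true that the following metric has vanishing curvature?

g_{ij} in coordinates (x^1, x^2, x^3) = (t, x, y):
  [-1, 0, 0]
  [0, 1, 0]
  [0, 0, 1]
All metric components are constant, so every Christoffel symbol vanishes and R^i_{jkl} = 0.
Yes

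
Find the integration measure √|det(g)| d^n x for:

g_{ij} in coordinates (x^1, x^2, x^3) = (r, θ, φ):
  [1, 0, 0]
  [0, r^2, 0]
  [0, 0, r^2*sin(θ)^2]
det(g) = r^4*sin(θ)^2
√|det(g)| = r^2*sin(θ) (taking 0 < θ < π so that |sin(θ)| = sin(θ))
Volume element: dV = r^2*sin(θ) dr dθ dφ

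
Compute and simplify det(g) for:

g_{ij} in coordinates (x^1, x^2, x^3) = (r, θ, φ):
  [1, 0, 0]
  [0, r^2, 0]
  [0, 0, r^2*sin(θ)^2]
Diagonal metric: det(g) = g_{11}·g_{22}·g_{33}
= (1)·(r^2)·(r^2*sin(θ)^2)
det(g) = r^4*sin(θ)^2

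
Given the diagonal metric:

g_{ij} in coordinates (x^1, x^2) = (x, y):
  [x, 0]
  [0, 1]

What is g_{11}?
With x^1 = x, x^2 = y, g_{11} = g_{xx} is the row-1, column-1 entry of the matrix.
g_{11} = x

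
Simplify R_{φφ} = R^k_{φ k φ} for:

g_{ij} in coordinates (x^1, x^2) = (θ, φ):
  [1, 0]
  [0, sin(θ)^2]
Non-zero Christoffel symbols (Γ^k_{ij} = Γ^k_{ji}):
Γ^θ_{φ φ} = -sin(2*θ)/2
Γ^φ_{θ φ} = 1/tan(θ)
R^θ_{φ θ φ} = ∂_θ Γ^θ_{φ φ} - ∂_φ Γ^θ_{φ θ} + Γ^θ_{θ m} Γ^m_{φ φ} - Γ^θ_{φ m} Γ^m_{φ θ}
  = (-cos(2*θ)) - (0) + (0) - (-cos(θ)^2) = sin(θ)^2
R^φ_{φ φ φ} = 0 (a repeated index in an antisymmetric pair)
R_{φφ} = R^θ_{φ θ φ} + R^φ_{φ φ φ} = (sin(θ)^2) + (0) = sin(θ)^2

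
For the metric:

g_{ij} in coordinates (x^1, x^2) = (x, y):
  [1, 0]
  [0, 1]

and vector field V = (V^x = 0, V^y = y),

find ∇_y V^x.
All Christoffel symbols are zero.
∇_y V^x = ∂_y V^x + Γ^x_{y j} V^j
  = (0) + (0)(0) + (0)(y)
  = 0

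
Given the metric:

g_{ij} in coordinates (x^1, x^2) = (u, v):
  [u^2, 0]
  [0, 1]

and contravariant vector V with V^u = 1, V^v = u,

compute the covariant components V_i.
V_i = g_{ij} V^j:
V_u = (u^2)(1) + (0)(u) = u^2
V_v = (0)(1) + (1)(u) = u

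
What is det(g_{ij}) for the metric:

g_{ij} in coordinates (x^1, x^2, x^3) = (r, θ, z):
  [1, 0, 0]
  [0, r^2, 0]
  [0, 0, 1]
Diagonal metric: det(g) = g_{11}·g_{22}·g_{33}
= (1)·(r^2)·(1)
det(g) = r^2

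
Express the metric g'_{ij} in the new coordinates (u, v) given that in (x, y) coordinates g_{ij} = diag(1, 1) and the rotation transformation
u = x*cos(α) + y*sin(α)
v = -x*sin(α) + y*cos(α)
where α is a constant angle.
Invert the transformation: x = u*cos(α) - v*sin(α), y = u*sin(α) + v*cos(α)
g'_{ij} = (∂x^k/∂x'^i)(∂x^l/∂x'^j) g_{kl}; with g_{kl} = δ_{kl} this is Σ_k (∂x^k/∂x'^i)(∂x^k/∂x'^j).
Jacobian: ∂x/∂u = cos(α), ∂x/∂v = -sin(α), ∂y/∂u = sin(α), ∂y/∂v = cos(α)
g'_{uu} = (cos(α))(cos(α)) + (sin(α))(sin(α)) = 1
g'_{uv} = (cos(α))(-sin(α)) + (sin(α))(cos(α)) = 0
g'_{vv} = (-sin(α))(-sin(α)) + (cos(α))(cos(α)) = 1
g'_{ij} = diag(1, 1)
The Euclidean metric is invariant under rotations.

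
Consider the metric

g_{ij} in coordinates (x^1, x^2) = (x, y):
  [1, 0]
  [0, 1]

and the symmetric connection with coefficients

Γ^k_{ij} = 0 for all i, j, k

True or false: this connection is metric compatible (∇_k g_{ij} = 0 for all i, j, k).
Using ∇_k g_{ij} = ∂_k g_{ij} - Γ^m_{ki} g_{mj} - Γ^m_{kj} g_{im}:
e.g. ∇_x g_{yy} = (0) - (0) - (0) = 0
Every component ∇_k g_{ij} vanishes: the connection is metric compatible.
True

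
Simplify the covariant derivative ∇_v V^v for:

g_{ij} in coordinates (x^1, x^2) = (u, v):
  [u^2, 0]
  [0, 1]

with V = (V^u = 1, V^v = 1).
Non-zero Christoffel symbols:
Γ^u_{u u} = 1/u
∇_v V^v = ∂_v V^v + Γ^v_{v j} V^j
  = (0) + (0)(1) + (0)(1)
  = 0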